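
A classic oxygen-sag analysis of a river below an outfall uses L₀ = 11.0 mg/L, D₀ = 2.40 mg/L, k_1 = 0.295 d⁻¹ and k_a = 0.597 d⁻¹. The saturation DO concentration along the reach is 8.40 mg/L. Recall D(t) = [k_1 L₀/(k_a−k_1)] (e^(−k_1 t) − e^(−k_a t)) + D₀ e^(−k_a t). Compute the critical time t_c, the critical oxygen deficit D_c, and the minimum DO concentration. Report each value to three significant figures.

t_c ≈ 1.50 d; D_c ≈ 3.49 mg/L; min DO ≈ 4.91 mg/L

t_c = [1/(k_a−k_1)] ln[(k_a/k_1)(1 − D₀(k_a−k_1)/(k_1 L₀))]
= [1/(0.597−0.295)] ln[(0.597/0.295)(1 − 2.40×0.3020/(0.295×11.0))]
= (1/0.3020) ln[2.024 × 0.7766] = 3.311 × ln(1.572) = 3.311 × 0.4522 = 1.497 d.
L(t_c) = L₀ e^(−k_1 t_c) = 11.0 × 0.6430 = 7.072 mg/L, and at the critical point k_a D_c = k_1 L, so D_c = (0.295/0.597) × 7.072 = 3.495 mg/L.
Minimum DO = C_s − D_c = 8.40 − 3.495 = 4.905 mg/L.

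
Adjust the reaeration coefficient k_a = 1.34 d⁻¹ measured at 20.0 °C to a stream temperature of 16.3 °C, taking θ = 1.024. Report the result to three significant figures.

k_a(T₂) = k_a(T₁) · θ^(T₂−T₁) = 1.34 × 1.024^(16.3−20.0)
= 1.34 × 1.024^-3.70 = 1.34 × 0.9160 = 1.227 d⁻¹.

k_a ≈ 1.23 d⁻¹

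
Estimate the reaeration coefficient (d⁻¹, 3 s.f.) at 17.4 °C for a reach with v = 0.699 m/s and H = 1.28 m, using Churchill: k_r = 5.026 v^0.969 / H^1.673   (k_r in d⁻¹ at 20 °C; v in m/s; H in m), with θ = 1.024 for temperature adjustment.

k_r(20) = 5.026 × 0.699^0.969 / 1.28^1.673 = 5.026 × 0.7068 / 1.511 = 2.350 d⁻¹.
k_r(17.4) = 2.350 × 1.024^(17.4−20) = 2.350 × 0.9402 = 2.210 d⁻¹.

k_r ≈ 2.21 d⁻¹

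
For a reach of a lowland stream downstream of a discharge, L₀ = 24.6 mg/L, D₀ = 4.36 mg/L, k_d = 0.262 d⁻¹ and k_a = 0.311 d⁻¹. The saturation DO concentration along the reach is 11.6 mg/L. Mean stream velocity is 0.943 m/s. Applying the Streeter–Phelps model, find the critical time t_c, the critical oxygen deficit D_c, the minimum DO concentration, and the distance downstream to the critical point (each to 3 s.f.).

t_c ≈ 2.81 d; D_c ≈ 9.92 mg/L; min DO ≈ 1.68 mg/L; x_c ≈ 229 km

t_c = [1/(k_a−k_d)] ln[(k_a/k_d)(1 − D₀(k_a−k_d)/(k_d L₀))]
= [1/(0.311−0.262)] ln[(0.311/0.262)(1 − 4.36×0.04900/(0.262×24.6))]
= (1/0.04900) ln[1.187 × 0.9669] = 20.41 × ln(1.148) = 20.41 × 0.1377 = 2.811 d.
D_c = (k_d/k_a) L₀ e^(−k_d t_c) = (0.262/0.311) × 24.6 × e^(−0.262×2.811) = 0.8424 × 24.6 × 0.4788 = 9.923 mg/L.
Minimum DO = C_s − D_c = 11.6 − 9.923 = 1.677 mg/L.
x_c = v t_c = 0.943 m/s × 2.811 d × 86400 s/d = 229000 m ≈ 229 km.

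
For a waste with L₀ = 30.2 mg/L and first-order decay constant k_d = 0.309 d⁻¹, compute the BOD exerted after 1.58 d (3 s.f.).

y ≈ 11.7 mg/L

y_t = L₀(1 − e^(−k_d t)) = 30.2 × (1 − e^(−0.309×1.58))
= 30.2 × (1 − 0.6137) = 30.2 × 0.3863 = 11.67 mg/L.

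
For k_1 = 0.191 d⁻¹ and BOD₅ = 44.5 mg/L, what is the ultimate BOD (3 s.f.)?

BOD₅ = L₀(1 − e^(−5k_1)) ⇒ L₀ = BOD₅ / (1 − e^(−5×0.191))
= 44.5 / (1 − 0.3848) = 44.5 / 0.6152 = 72.34 mg/L.

L₀ ≈ 72.3 mg/L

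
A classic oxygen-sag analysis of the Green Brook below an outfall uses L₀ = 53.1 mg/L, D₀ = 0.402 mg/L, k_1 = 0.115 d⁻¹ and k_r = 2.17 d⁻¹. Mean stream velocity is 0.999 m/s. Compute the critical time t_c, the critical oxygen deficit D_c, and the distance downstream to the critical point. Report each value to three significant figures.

With k_r/k_1 = 18.87 and 1 − D₀(k_r−k_1)/(k_1 L₀) = 0.8647,
t_c = ln(18.87 × 0.8647) / (2.17 − 0.115) = ln(16.32) / 2.055 = 2.792/2.055 = 1.359 d.
L(t_c) = L₀ e^(−k_1 t_c) = 53.1 × 0.8553 = 45.42 mg/L, and at the critical point k_r D_c = k_1 L, so D_c = (0.115/2.17) × 45.42 = 2.407 mg/L.
x_c = v t_c = 0.999 m/s × 1.359 d × 86400 s/d = 117300 m ≈ 117 km.

t_c ≈ 1.36 d; D_c ≈ 2.41 mg/L; x_c ≈ 117 km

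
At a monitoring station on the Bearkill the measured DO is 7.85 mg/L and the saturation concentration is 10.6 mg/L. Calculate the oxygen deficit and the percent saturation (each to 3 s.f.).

D ≈ 2.75 mg/L; 74.1 % saturation

D = C_s − C = 10.6 − 7.85 = 2.75 mg/L.
% saturation = 7.85/10.6 × 100 = 74.1 %.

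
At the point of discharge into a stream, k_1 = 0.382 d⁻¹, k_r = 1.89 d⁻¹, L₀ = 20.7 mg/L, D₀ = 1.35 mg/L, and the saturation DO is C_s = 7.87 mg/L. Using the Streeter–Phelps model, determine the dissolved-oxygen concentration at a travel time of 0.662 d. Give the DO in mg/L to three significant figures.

DO ≈ 4.91 mg/L

k_1 L₀/(k_r−k_1) = 0.382×20.7/(1.89−0.382) = 7.907/1.508 = 5.244 mg/L.
e^(−k_1 t) = e^(−0.382×0.6620) = 0.7766; e^(−k_r t) = e^(−1.89×0.6620) = 0.2862.
D = 5.244 × (0.7766 − 0.2862) + 1.35 × 0.2862 = 2.571 + 0.3863 = 2.958 mg/L.
DO = C_s − D = 7.87 − 2.958 = 4.912 mg/L.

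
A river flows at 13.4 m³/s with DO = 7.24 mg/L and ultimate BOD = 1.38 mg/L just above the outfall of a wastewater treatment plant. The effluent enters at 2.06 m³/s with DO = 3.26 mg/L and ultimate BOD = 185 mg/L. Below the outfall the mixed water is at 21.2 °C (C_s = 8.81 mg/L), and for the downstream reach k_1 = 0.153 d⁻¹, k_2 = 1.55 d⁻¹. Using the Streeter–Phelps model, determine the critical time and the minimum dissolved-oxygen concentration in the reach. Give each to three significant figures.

Mixed DO = (13.4×7.24 + 2.06×3.26)/(13.4+2.06) = 103.7/15.46 = 6.710 mg/L.
Mixed L₀ = (13.4×1.38 + 2.06×185)/(15.46) = 399.6/15.46 = 25.85 mg/L.
Initial deficit D₀ = C_s − DO₀ = 8.81 − 6.710 = 2.100 mg/L.
t_c = (1/1.397) ln[(1.55/0.153)(1 − 2.100×1.397/(0.153×25.85))] = 0.7158 × ln(2.614) = 0.6878 d.
D_c = (0.153/1.55) × 25.85 × e^(−0.153×0.6878) = 0.09871 × 25.85 × 0.9001 = 2.296 mg/L.
Minimum DO = 8.81 − 2.296 = 6.514 mg/L.

t_c ≈ 0.688 d; minimum DO ≈ 6.51 mg/L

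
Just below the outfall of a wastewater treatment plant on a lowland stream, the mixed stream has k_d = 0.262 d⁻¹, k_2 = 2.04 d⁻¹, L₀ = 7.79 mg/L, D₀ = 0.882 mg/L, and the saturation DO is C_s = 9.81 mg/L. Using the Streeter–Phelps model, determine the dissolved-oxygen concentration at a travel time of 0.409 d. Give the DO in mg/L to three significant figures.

k_d L₀/(k_2−k_d) = 0.262×7.79/(2.04−0.262) = 2.041/1.778 = 1.148 mg/L.
e^(−k_d t) = e^(−0.262×0.4090) = 0.8984; e^(−k_2 t) = e^(−2.04×0.4090) = 0.4342.
D = 1.148 × (0.8984 − 0.4342) + 0.882 × 0.4342 = 0.5329 + 0.3829 = 0.9158 mg/L.
DO = C_s − D = 9.81 − 0.9158 = 8.894 mg/L.

DO ≈ 8.89 mg/L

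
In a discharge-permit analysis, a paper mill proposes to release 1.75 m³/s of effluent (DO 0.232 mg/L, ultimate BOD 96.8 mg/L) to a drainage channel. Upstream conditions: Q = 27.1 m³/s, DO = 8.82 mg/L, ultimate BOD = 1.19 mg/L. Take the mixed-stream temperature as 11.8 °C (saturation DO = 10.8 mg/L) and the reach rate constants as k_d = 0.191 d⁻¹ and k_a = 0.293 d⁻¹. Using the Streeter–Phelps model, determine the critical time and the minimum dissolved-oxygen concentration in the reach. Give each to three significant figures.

t_c ≈ 2.12 d; minimum DO ≈ 7.76 mg/L

Mixed DO = (27.1×8.82 + 1.75×0.232)/(27.1+1.75) = 239.4/28.85 = 8.299 mg/L.
Mixed L₀ = (27.1×1.19 + 1.75×96.8)/(28.85) = 201.6/28.85 = 6.990 mg/L.
Initial deficit D₀ = C_s − DO₀ = 10.8 − 8.299 = 2.501 mg/L.
t_c = (1/0.1020) ln[(0.293/0.191)(1 − 2.501×0.1020/(0.191×6.990))] = 9.804 × ln(1.241) = 2.116 d.
D_c = (0.191/0.293) × 6.990 × e^(−0.191×2.116) = 0.6519 × 6.990 × 0.6675 = 3.041 mg/L.
Minimum DO = 10.8 − 3.041 = 7.759 mg/L.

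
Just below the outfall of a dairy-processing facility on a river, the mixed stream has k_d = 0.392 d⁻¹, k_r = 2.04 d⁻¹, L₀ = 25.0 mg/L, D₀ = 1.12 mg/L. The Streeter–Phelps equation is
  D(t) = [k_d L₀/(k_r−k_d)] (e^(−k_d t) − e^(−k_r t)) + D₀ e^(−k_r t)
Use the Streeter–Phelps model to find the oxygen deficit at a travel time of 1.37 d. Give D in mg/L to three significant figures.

D ≈ 3.18 mg/L

k_d L₀/(k_r−k_d) = 0.392×25.0/(2.04−0.392) = 9.800/1.648 = 5.947 mg/L.
e^(−k_d t) = e^(−0.392×1.370) = 0.5845; e^(−k_r t) = e^(−2.04×1.370) = 0.06113.
D = 5.947 × (0.5845 − 0.06113) + 1.12 × 0.06113 = 3.112 + 0.06846 = 3.181 mg/L.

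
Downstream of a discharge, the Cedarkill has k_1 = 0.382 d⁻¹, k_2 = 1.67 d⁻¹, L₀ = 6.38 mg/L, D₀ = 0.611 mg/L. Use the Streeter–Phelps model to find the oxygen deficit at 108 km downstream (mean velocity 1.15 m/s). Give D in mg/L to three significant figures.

D ≈ 1.04 mg/L

Travel time t = x/v = 108 km / (1.15 m/s) = 108000 m / 1.15 m/s = 93910 s = 1.087 d.
k_1 L₀/(k_2−k_1) = 0.382×6.38/(1.67−0.382) = 2.437/1.288 = 1.892 mg/L.
e^(−k_1 t) = e^(−0.382×1.087) = 0.6602; e^(−k_2 t) = e^(−1.67×1.087) = 0.1628.
D = 1.892 × (0.6602 − 0.1628) + 0.611 × 0.1628 = 0.9412 + 0.09947 = 1.041 mg/L.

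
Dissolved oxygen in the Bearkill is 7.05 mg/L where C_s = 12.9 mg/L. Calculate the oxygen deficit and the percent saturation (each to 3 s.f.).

D ≈ 5.85 mg/L; 54.7 % saturation

D = C_s − C = 12.9 − 7.05 = 5.85 mg/L.
% saturation = 7.05/12.9 × 100 = 54.7 %.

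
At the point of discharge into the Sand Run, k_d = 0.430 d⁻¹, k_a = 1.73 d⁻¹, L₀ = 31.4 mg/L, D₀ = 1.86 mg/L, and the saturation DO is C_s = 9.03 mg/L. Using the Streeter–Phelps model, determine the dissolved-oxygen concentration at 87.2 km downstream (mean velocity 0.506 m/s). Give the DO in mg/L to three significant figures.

Travel time t = x/v = 87.2 km / (0.506 m/s) = 87200 m / 0.506 m/s = 172300 s = 1.995 d.
k_d L₀/(k_a−k_d) = 0.430×31.4/(1.73−0.430) = 13.50/1.300 = 10.39 mg/L.
e^(−k_d t) = e^(−0.430×1.995) = 0.4241; e^(−k_a t) = e^(−1.73×1.995) = 0.03173.
D = 10.39 × (0.4241 − 0.03173) + 1.86 × 0.03173 = 4.076 + 0.05901 = 4.135 mg/L.
DO = C_s − D = 9.03 − 4.135 = 4.895 mg/L.

DO ≈ 4.90 mg/L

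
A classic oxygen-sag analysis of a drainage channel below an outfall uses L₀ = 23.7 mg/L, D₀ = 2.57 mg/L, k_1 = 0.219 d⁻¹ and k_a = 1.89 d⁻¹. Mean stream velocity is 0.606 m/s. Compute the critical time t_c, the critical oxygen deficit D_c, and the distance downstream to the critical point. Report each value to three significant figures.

t_c ≈ 0.238 d; D_c ≈ 2.61 mg/L; x_c ≈ 12.5 km

At the critical point dD/dt = 0, so k_1 L₀ e^(−k_1 t) = k_a D. Substituting D(t) from the Streeter–Phelps equation and solving for t gives
t_c = ln[(k_a/k_1)(1 − D₀(k_a−k_1)/(k_1 L₀))] / (k_a−k_1).
Here k_a−k_1 = 1.671 d⁻¹ and 1 − D₀(k_a−k_1)/(k_1 L₀) = 1 − 2.57×1.671/(0.219×23.7) = 0.1726, so
t_c = ln(8.630 × 0.1726) / 1.671 = 0.3985 / 1.671 = 0.2385 d.
L(t_c) = L₀ e^(−k_1 t_c) = 23.7 × 0.9491 = 22.49 mg/L, and at the critical point k_a D_c = k_1 L, so D_c = (0.219/1.89) × 22.49 = 2.606 mg/L.
x_c = v t_c = 0.606 m/s × 0.2385 d × 86400 s/d = 12490 m ≈ 12.5 km.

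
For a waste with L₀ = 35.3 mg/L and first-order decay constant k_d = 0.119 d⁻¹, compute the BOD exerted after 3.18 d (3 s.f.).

y ≈ 11.1 mg/L

y_t = L₀(1 − e^(−k_d t)) = 35.3 × (1 − e^(−0.119×3.18))
= 35.3 × (1 − 0.6849) = 35.3 × 0.3151 = 11.12 mg/L.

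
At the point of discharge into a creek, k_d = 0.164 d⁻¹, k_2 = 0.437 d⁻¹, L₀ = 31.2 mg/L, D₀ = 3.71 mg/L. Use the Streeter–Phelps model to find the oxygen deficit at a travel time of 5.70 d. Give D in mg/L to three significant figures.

D ≈ 6.11 mg/L

k_d L₀/(k_2−k_d) = 0.164×31.2/(0.437−0.164) = 5.117/0.2730 = 18.74 mg/L.
e^(−k_d t) = e^(−0.164×5.700) = 0.3927; e^(−k_2 t) = e^(−0.437×5.700) = 0.08284.
D = 18.74 × (0.3927 − 0.08284) + 3.71 × 0.08284 = 5.807 + 0.3073 = 6.114 mg/L.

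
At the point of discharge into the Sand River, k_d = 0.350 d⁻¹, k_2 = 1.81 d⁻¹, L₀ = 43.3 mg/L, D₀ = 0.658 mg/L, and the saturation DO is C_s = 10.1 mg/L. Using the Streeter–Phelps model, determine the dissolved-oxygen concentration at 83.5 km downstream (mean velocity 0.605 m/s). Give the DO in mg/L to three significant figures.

DO ≈ 4.71 mg/L

Travel time t = x/v = 83.5 km / (0.605 m/s) = 83500 m / 0.605 m/s = 138000 s = 1.597 d.
k_d L₀/(k_2−k_d) = 0.350×43.3/(1.81−0.350) = 15.15/1.460 = 10.38 mg/L.
e^(−k_d t) = e^(−0.350×1.597) = 0.5717; e^(−k_2 t) = e^(−1.81×1.597) = 0.05550.
D = 10.38 × (0.5717 − 0.05550) + 0.658 × 0.05550 = 5.358 + 0.03652 = 5.395 mg/L.
DO = C_s − D = 10.1 − 5.395 = 4.705 mg/L.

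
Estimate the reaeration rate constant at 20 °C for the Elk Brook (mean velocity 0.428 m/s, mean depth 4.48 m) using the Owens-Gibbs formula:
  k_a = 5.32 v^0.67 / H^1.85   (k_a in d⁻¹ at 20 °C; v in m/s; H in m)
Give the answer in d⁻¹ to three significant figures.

k_a ≈ 0.188 d⁻¹

k_a = 5.32 × 0.428^0.67 / 4.48^1.85 = 5.32 × 0.5663 / 16.03 = 0.1880 d⁻¹.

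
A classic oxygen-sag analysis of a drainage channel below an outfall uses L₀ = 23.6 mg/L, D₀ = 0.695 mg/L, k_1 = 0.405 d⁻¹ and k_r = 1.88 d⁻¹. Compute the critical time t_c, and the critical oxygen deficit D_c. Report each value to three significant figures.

t_c ≈ 0.964 d; D_c ≈ 3.44 mg/L

t_c = [1/(k_r−k_1)] ln[(k_r/k_1)(1 − D₀(k_r−k_1)/(k_1 L₀))]
= [1/(1.88−0.405)] ln[(1.88/0.405)(1 − 0.695×1.475/(0.405×23.6))]
= (1/1.475) ln[4.642 × 0.8927] = 0.6780 × ln(4.144) = 0.6780 × 1.422 = 0.9639 d.
L(t_c) = L₀ e^(−k_1 t_c) = 23.6 × 0.6768 = 15.97 mg/L, and at the critical point k_r D_c = k_1 L, so D_c = (0.405/1.88) × 15.97 = 3.441 mg/L.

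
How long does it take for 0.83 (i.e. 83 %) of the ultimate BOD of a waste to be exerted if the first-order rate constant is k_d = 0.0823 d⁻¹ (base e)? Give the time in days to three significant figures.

t ≈ 21.5 d

y/L₀ = 1 − e^(−k_d t) = 0.83 ⇒ e^(−k_d t) = 0.170
t = −ln(0.170) / 0.0823 = 1.772 / 0.0823 = 21.53 d.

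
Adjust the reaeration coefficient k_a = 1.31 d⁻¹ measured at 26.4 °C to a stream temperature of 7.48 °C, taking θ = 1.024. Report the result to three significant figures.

k_a ≈ 0.836 d⁻¹

k_a(T₂) = k_a(T₁) · θ^(T₂−T₁) = 1.31 × 1.024^(7.48−26.4)
= 1.31 × 1.024^-18.9 = 1.31 × 0.6384 = 0.8364 d⁻¹.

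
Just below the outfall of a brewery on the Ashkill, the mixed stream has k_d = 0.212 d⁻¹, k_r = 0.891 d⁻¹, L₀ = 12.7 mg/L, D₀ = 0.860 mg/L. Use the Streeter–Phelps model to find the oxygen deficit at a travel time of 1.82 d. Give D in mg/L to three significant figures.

k_d L₀/(k_r−k_d) = 0.212×12.7/(0.891−0.212) = 2.692/0.6790 = 3.965 mg/L.
e^(−k_d t) = e^(−0.212×1.820) = 0.6799; e^(−k_r t) = e^(−0.891×1.820) = 0.1976.
D = 3.965 × (0.6799 − 0.1976) + 0.860 × 0.1976 = 1.912 + 0.1699 = 2.082 mg/L.

D ≈ 2.08 mg/L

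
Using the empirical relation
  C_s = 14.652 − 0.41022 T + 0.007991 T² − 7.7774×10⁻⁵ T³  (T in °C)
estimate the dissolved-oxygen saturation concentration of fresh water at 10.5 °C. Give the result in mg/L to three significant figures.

C_s ≈ 11.1 mg/L

C_s = 14.652 − 0.41022×10.5 + 0.007991×10.5² − 7.7774×10⁻⁵×10.5³ = 11.14 mg/L.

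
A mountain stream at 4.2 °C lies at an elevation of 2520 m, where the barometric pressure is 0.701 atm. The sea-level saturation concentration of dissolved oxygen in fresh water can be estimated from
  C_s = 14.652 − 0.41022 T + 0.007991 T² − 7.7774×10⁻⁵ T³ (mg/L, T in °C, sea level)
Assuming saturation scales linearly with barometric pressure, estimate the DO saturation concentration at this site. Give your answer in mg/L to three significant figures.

At sea level: C_s = 14.652 − 0.41022×4.2 + 0.007991×4.2² − 7.7774×10⁻⁵×4.2³ = 13.06 mg/L.
Pressure correction: C_s' = 13.06 × 0.701 = 9.158 mg/L.

C_s ≈ 9.16 mg/L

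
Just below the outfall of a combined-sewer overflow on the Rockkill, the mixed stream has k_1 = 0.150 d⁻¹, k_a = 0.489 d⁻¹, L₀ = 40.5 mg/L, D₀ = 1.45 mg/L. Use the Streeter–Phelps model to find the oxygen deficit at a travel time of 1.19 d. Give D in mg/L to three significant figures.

D ≈ 5.79 mg/L

k_1 L₀/(k_a−k_1) = 0.150×40.5/(0.489−0.150) = 6.075/0.3390 = 17.92 mg/L.
e^(−k_1 t) = e^(−0.150×1.190) = 0.8365; e^(−k_a t) = e^(−0.489×1.190) = 0.5588.
D = 17.92 × (0.8365 − 0.5588) + 1.45 × 0.5588 = 4.976 + 0.8103 = 5.787 mg/L.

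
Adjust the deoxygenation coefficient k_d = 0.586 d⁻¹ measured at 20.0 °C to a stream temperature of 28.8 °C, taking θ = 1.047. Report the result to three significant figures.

k_d ≈ 0.878 d⁻¹

k_d(T₂) = k_d(T₁) · θ^(T₂−T₁) = 0.586 × 1.047^(28.8−20.0)
= 0.586 × 1.047^8.80 = 0.586 × 1.498 = 0.8779 d⁻¹.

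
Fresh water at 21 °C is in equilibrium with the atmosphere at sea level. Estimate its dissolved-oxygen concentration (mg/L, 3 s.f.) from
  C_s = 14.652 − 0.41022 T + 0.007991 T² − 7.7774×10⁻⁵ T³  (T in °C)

C_s = 14.652 − 0.41022×21 + 0.007991×21² − 7.7774×10⁻⁵×21³ = 8.841 mg/L.

C_s ≈ 8.84 mg/L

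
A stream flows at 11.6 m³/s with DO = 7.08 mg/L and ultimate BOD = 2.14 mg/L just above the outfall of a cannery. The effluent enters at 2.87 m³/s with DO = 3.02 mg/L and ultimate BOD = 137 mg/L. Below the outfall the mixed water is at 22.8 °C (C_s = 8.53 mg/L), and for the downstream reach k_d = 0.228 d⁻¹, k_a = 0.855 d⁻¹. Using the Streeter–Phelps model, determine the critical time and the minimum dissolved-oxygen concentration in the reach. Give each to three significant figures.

t_c ≈ 1.72 d; minimum DO ≈ 3.33 mg/L

Mixed DO = (11.6×7.08 + 2.87×3.02)/(11.6+2.87) = 90.80/14.47 = 6.275 mg/L.
Mixed L₀ = (11.6×2.14 + 2.87×137)/(14.47) = 418.0/14.47 = 28.89 mg/L.
Initial deficit D₀ = C_s − DO₀ = 8.53 − 6.275 = 2.255 mg/L.
t_c = (1/0.6270) ln[(0.855/0.228)(1 − 2.255×0.6270/(0.228×28.89))] = 1.595 × ln(2.945) = 1.723 d.
D_c = (0.228/0.855) × 28.89 × e^(−0.228×1.723) = 0.2667 × 28.89 × 0.6752 = 5.201 mg/L.
Minimum DO = 8.53 − 5.201 = 3.329 mg/L.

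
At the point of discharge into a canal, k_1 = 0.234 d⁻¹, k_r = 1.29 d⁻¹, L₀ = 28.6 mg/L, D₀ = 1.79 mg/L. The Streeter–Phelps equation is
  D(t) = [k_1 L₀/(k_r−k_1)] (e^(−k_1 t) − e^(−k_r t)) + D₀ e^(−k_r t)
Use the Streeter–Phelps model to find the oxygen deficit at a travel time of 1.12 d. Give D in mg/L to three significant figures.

k_1 L₀/(k_r−k_1) = 0.234×28.6/(1.29−0.234) = 6.692/1.056 = 6.338 mg/L.
e^(−k_1 t) = e^(−0.234×1.120) = 0.7694; e^(−k_r t) = e^(−1.29×1.120) = 0.2358.
D = 6.338 × (0.7694 − 0.2358) + 1.79 × 0.2358 = 3.382 + 0.4221 = 3.804 mg/L.

D ≈ 3.80 mg/L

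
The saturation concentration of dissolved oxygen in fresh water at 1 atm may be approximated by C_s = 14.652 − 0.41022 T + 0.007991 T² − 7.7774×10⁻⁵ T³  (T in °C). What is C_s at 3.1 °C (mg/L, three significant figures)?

C_s ≈ 13.5 mg/L

C_s = 14.652 − 0.41022×3.1 + 0.007991×3.1² − 7.7774×10⁻⁵×3.1³ = 13.45 mg/L.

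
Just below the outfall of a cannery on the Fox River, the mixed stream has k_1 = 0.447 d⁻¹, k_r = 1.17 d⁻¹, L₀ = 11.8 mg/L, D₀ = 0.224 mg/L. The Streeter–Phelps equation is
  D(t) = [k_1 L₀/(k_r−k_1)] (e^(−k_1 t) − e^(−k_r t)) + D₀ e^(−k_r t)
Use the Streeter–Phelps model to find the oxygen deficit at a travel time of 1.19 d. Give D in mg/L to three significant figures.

k_1 L₀/(k_r−k_1) = 0.447×11.8/(1.17−0.447) = 5.275/0.7230 = 7.295 mg/L.
e^(−k_1 t) = e^(−0.447×1.190) = 0.5875; e^(−k_r t) = e^(−1.17×1.190) = 0.2485.
D = 7.295 × (0.5875 − 0.2485) + 0.224 × 0.2485 = 2.473 + 0.05566 = 2.529 mg/L.

D ≈ 2.53 mg/L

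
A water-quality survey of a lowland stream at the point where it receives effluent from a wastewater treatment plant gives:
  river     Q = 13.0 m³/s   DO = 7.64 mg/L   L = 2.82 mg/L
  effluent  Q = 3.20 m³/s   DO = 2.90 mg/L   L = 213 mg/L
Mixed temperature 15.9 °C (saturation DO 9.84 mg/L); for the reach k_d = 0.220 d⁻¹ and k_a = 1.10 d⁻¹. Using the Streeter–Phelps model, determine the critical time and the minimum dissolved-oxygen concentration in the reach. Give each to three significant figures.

t_c ≈ 1.45 d; minimum DO ≈ 3.40 mg/L

Mixed DO = (13.0×7.64 + 3.20×2.90)/(13.0+3.20) = 108.6/16.20 = 6.704 mg/L.
Mixed L₀ = (13.0×2.82 + 3.20×213)/(16.20) = 718.3/16.20 = 44.34 mg/L.
Initial deficit D₀ = C_s − DO₀ = 9.84 − 6.704 = 3.136 mg/L.
t_c = (1/0.8800) ln[(1.10/0.220)(1 − 3.136×0.8800/(0.220×44.34))] = 1.136 × ln(3.585) = 1.451 d.
D_c = (0.220/1.10) × 44.34 × e^(−0.220×1.451) = 0.2000 × 44.34 × 0.7267 = 6.444 mg/L.
Minimum DO = 9.84 − 6.444 = 3.396 mg/L.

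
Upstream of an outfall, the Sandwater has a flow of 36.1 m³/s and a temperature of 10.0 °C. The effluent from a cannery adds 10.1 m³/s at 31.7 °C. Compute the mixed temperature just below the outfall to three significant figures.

14.7 °C

Flow-weighted mixing: C = (Q_r C_r + Q_w C_w)/(Q_r + Q_w)
= (36.1×10.0 + 10.1×31.7)/(36.1 + 10.1) = 681.2/46.20 = 14.74 °C.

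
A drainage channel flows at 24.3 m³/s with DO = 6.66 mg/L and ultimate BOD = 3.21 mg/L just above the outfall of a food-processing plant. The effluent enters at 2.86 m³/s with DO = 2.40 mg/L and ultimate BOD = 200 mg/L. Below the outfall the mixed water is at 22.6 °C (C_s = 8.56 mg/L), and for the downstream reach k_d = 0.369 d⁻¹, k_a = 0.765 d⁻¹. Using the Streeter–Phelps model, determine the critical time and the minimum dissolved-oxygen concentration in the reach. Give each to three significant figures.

t_c ≈ 1.56 d; minimum DO ≈ 2.07 mg/L

Mixed DO = (24.3×6.66 + 2.86×2.40)/(24.3+2.86) = 168.7/27.16 = 6.211 mg/L.
Mixed L₀ = (24.3×3.21 + 2.86×200)/(27.16) = 650.0/27.16 = 23.93 mg/L.
Initial deficit D₀ = C_s − DO₀ = 8.56 − 6.211 = 2.349 mg/L.
t_c = (1/0.3960) ln[(0.765/0.369)(1 − 2.349×0.3960/(0.369×23.93))] = 2.525 × ln(1.855) = 1.560 d.
D_c = (0.369/0.765) × 23.93 × e^(−0.369×1.560) = 0.4824 × 23.93 × 0.5623 = 6.491 mg/L.
Minimum DO = 8.56 − 6.491 = 2.069 mg/L.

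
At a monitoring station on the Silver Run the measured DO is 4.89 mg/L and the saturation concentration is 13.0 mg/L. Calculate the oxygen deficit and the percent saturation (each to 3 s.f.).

D ≈ 8.11 mg/L; 37.6 % saturation

D = C_s − C = 13.0 − 4.89 = 8.11 mg/L.
% saturation = 4.89/13.0 × 100 = 37.6 %.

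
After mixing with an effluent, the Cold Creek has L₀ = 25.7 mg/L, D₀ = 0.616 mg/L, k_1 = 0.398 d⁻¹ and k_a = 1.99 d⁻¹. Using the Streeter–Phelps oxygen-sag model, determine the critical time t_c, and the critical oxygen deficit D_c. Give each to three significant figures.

t_c ≈ 0.948 d; D_c ≈ 3.53 mg/L

With k_a/k_1 = 5.000 and 1 − D₀(k_a−k_1)/(k_1 L₀) = 0.9041,
t_c = ln(5.000 × 0.9041) / (1.99 − 0.398) = ln(4.521) / 1.592 = 1.509/1.592 = 0.9476 d.
L(t_c) = L₀ e^(−k_1 t_c) = 25.7 × 0.6858 = 17.63 mg/L, and at the critical point k_a D_c = k_1 L, so D_c = (0.398/1.99) × 17.63 = 3.525 mg/L.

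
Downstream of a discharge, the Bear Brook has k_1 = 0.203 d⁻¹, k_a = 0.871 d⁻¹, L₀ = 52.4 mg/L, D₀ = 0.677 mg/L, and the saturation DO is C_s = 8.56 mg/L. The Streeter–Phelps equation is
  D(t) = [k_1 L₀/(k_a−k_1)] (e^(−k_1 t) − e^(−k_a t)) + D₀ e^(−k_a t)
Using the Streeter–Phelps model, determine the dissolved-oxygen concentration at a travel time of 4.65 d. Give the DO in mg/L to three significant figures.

DO ≈ 2.63 mg/L

k_1 L₀/(k_a−k_1) = 0.203×52.4/(0.871−0.203) = 10.64/0.6680 = 15.92 mg/L.
e^(−k_1 t) = e^(−0.203×4.650) = 0.3891; e^(−k_a t) = e^(−0.871×4.650) = 0.01742.
D = 15.92 × (0.3891 − 0.01742) + 0.677 × 0.01742 = 5.918 + 0.01179 = 5.930 mg/L.
DO = C_s − D = 8.56 − 5.930 = 2.630 mg/L.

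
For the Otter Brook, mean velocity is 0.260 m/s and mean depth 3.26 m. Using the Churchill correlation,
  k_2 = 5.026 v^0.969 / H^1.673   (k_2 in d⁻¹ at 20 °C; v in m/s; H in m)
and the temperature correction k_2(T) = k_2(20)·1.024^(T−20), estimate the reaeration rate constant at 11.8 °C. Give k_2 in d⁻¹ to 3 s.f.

k_2(20) = 5.026 × 0.260^0.969 / 3.26^1.673 = 5.026 × 0.2711 / 7.221 = 0.1887 d⁻¹.
k_2(11.8) = 0.1887 × 1.024^(11.8−20) = 0.1887 × 0.8233 = 0.1553 d⁻¹.

k_2 ≈ 0.155 d⁻¹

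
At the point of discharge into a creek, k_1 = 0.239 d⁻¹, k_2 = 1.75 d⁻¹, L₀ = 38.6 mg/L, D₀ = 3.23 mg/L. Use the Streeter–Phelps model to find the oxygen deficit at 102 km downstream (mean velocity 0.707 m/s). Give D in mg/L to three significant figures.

D ≈ 3.94 mg/L

Travel time t = x/v = 102 km / (0.707 m/s) = 102000 m / 0.707 m/s = 144300 s = 1.670 d.
k_1 L₀/(k_2−k_1) = 0.239×38.6/(1.75−0.239) = 9.225/1.511 = 6.105 mg/L.
e^(−k_1 t) = e^(−0.239×1.670) = 0.6709; e^(−k_2 t) = e^(−1.75×1.670) = 0.05382.
D = 6.105 × (0.6709 − 0.05382) + 3.23 × 0.05382 = 3.768 + 0.1738 = 3.942 mg/L.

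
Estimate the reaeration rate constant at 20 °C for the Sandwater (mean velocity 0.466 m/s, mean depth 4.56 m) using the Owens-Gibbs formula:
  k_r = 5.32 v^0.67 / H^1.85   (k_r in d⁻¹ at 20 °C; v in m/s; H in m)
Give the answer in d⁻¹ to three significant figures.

k_r ≈ 0.193 d⁻¹

k_r = 5.32 × 0.466^0.67 / 4.56^1.85 = 5.32 × 0.5995 / 16.56 = 0.1926 d⁻¹.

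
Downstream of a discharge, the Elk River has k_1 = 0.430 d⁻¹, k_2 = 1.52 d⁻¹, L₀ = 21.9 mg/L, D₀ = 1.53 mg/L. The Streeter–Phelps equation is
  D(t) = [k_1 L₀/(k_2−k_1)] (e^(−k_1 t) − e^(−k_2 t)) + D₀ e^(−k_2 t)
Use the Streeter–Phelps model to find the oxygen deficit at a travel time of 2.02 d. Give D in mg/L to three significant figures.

k_1 L₀/(k_2−k_1) = 0.430×21.9/(1.52−0.430) = 9.417/1.090 = 8.639 mg/L.
e^(−k_1 t) = e^(−0.430×2.020) = 0.4195; e^(−k_2 t) = e^(−1.52×2.020) = 0.04640.
D = 8.639 × (0.4195 − 0.04640) + 1.53 × 0.04640 = 3.224 + 0.07100 = 3.295 mg/L.

D ≈ 3.29 mg/L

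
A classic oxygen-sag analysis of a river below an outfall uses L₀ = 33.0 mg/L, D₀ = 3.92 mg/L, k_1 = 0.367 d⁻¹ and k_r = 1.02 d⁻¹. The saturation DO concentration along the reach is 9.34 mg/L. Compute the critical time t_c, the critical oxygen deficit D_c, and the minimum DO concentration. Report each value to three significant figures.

t_c = [1/(k_r−k_1)] ln[(k_r/k_1)(1 − D₀(k_r−k_1)/(k_1 L₀))]
= [1/(1.02−0.367)] ln[(1.02/0.367)(1 − 3.92×0.6530/(0.367×33.0))]
= (1/0.6530) ln[2.779 × 0.7886] = 1.531 × ln(2.192) = 1.531 × 0.7848 = 1.202 d.
L(t_c) = L₀ e^(−k_1 t_c) = 33.0 × 0.6434 = 21.23 mg/L, and at the critical point k_r D_c = k_1 L, so D_c = (0.367/1.02) × 21.23 = 7.639 mg/L.
Minimum DO = C_s − D_c = 9.34 − 7.639 = 1.701 mg/L.

t_c ≈ 1.20 d; D_c ≈ 7.64 mg/L; min DO ≈ 1.70 mg/L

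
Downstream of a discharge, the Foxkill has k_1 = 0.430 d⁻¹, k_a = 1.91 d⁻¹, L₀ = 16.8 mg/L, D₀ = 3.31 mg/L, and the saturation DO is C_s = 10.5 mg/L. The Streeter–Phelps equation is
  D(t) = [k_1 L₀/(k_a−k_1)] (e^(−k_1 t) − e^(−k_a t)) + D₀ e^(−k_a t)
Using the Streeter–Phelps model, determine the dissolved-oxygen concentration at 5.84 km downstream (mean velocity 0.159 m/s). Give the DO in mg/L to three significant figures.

Travel time t = x/v = 5.84 km / (0.159 m/s) = 5840 m / 0.159 m/s = 36730 s = 0.4251 d.
k_1 L₀/(k_a−k_1) = 0.430×16.8/(1.91−0.430) = 7.224/1.480 = 4.881 mg/L.
e^(−k_1 t) = e^(−0.430×0.4251) = 0.8329; e^(−k_a t) = e^(−1.91×0.4251) = 0.4440.
D = 4.881 × (0.8329 − 0.4440) + 3.31 × 0.4440 = 1.898 + 1.470 = 3.368 mg/L.
DO = C_s − D = 10.5 − 3.368 = 7.132 mg/L.

DO ≈ 7.13 mg/L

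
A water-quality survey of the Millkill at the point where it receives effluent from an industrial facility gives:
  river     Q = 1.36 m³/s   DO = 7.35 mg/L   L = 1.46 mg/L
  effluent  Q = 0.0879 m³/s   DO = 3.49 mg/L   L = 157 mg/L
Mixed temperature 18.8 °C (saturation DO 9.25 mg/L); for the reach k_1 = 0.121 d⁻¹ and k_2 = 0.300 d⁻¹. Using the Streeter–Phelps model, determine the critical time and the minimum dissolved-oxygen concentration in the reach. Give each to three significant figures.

t_c ≈ 3.16 d; minimum DO ≈ 6.25 mg/L

Mixed DO = (1.36×7.35 + 0.0879×3.49)/(1.36+0.0879) = 10.30/1.448 = 7.116 mg/L.
Mixed L₀ = (1.36×1.46 + 0.0879×157)/(1.448) = 15.79/1.448 = 10.90 mg/L.
Initial deficit D₀ = C_s − DO₀ = 9.25 − 7.116 = 2.134 mg/L.
t_c = (1/0.1790) ln[(0.300/0.121)(1 − 2.134×0.1790/(0.121×10.90))] = 5.587 × ln(1.761) = 3.162 d.
D_c = (0.121/0.300) × 10.90 × e^(−0.121×3.162) = 0.4033 × 10.90 × 0.6821 = 2.999 mg/L.
Minimum DO = 9.25 − 2.999 = 6.251 mg/L.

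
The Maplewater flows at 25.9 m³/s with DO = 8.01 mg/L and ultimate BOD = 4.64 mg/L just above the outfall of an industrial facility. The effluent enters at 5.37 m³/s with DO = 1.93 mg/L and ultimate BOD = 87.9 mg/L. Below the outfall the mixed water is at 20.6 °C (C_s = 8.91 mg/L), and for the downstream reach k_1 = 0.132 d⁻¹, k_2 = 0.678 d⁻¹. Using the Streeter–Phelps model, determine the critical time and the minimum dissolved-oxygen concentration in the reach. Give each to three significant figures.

t_c ≈ 1.98 d; minimum DO ≈ 6.07 mg/L

Mixed DO = (25.9×8.01 + 5.37×1.93)/(25.9+5.37) = 217.8/31.27 = 6.966 mg/L.
Mixed L₀ = (25.9×4.64 + 5.37×87.9)/(31.27) = 592.2/31.27 = 18.94 mg/L.
Initial deficit D₀ = C_s − DO₀ = 8.91 − 6.966 = 1.944 mg/L.
t_c = (1/0.5460) ln[(0.678/0.132)(1 − 1.944×0.5460/(0.132×18.94))] = 1.832 × ln(2.955) = 1.985 d.
D_c = (0.132/0.678) × 18.94 × e^(−0.132×1.985) = 0.1947 × 18.94 × 0.7695 = 2.837 mg/L.
Minimum DO = 8.91 − 2.837 = 6.073 mg/L.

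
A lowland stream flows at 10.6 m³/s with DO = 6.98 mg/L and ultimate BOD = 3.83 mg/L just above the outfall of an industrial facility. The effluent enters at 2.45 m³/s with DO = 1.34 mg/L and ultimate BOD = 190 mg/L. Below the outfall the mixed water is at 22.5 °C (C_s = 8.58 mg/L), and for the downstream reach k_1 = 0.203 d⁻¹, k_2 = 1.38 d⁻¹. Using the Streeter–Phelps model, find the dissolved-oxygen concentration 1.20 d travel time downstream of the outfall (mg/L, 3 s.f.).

DO ≈ 4.11 mg/L

Mixed DO = (10.6×6.98 + 2.45×1.34)/(10.6+2.45) = 77.27/13.05 = 5.921 mg/L.
Mixed L₀ = (10.6×3.83 + 2.45×190)/(13.05) = 506.1/13.05 = 38.78 mg/L.
Initial deficit D₀ = C_s − DO₀ = 8.58 − 5.921 = 2.659 mg/L.
D(1.20) = [0.203×38.78/(1.38−0.203)](e^(−0.203×1.20) − e^(−1.38×1.20)) + 2.659 e^(−1.38×1.20)
= 6.689 × (0.7838 − 0.1909) + 2.659 × 0.1909 = 4.473 mg/L.
DO = 8.58 − 4.473 = 4.107 mg/L.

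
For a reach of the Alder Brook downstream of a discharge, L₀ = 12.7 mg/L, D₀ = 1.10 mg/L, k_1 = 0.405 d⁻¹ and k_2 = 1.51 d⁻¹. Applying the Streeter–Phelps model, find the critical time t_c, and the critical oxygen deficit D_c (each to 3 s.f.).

t_c = [1/(k_2−k_1)] ln[(k_2/k_1)(1 − D₀(k_2−k_1)/(k_1 L₀))]
= [1/(1.51−0.405)] ln[(1.51/0.405)(1 − 1.10×1.105/(0.405×12.7))]
= (1/1.105) ln[3.728 × 0.7637] = 0.9050 × ln(2.847) = 0.9050 × 1.046 = 0.9469 d.
L(t_c) = L₀ e^(−k_1 t_c) = 12.7 × 0.6815 = 8.655 mg/L, and at the critical point k_2 D_c = k_1 L, so D_c = (0.405/1.51) × 8.655 = 2.321 mg/L.

t_c ≈ 0.947 d; D_c ≈ 2.32 mg/L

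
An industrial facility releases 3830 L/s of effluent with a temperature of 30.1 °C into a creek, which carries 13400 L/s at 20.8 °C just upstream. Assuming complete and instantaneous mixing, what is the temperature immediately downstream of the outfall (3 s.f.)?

Flow-weighted mixing: C = (Q_r C_r + Q_w C_w)/(Q_r + Q_w)
= (13400×20.8 + 3830×30.1)/(13400 + 3830) = 394000/17230 = 22.87 °C.

22.9 °C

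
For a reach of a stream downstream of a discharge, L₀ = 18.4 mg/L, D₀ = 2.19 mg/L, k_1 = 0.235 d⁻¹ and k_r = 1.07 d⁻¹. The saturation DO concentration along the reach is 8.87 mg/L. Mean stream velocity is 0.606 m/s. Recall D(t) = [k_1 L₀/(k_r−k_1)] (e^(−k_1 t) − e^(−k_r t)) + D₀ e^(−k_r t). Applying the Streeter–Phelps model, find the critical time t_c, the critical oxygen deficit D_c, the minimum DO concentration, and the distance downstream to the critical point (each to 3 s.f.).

With k_r/k_1 = 4.553 and 1 − D₀(k_r−k_1)/(k_1 L₀) = 0.5771,
t_c = ln(4.553 × 0.5771) / (1.07 − 0.235) = ln(2.628) / 0.8350 = 0.9661/0.8350 = 1.157 d.
L(t_c) = L₀ e^(−k_1 t_c) = 18.4 × 0.7619 = 14.02 mg/L, and at the critical point k_r D_c = k_1 L, so D_c = (0.235/1.07) × 14.02 = 3.079 mg/L.
Minimum DO = C_s − D_c = 8.87 − 3.079 = 5.791 mg/L.
x_c = v t_c = 0.606 m/s × 1.157 d × 86400 s/d = 60580 m ≈ 60.6 km.

t_c ≈ 1.16 d; D_c ≈ 3.08 mg/L; min DO ≈ 5.79 mg/L; x_c ≈ 60.6 km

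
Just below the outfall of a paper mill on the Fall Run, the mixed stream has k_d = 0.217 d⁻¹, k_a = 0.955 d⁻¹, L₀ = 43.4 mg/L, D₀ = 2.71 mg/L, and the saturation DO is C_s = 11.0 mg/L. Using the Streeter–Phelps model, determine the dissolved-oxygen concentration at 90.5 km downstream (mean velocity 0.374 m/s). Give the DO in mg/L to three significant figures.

Travel time t = x/v = 90.5 km / (0.374 m/s) = 90500 m / 0.374 m/s = 242000 s = 2.801 d.
k_d L₀/(k_a−k_d) = 0.217×43.4/(0.955−0.217) = 9.418/0.7380 = 12.76 mg/L.
e^(−k_d t) = e^(−0.217×2.801) = 0.5446; e^(−k_a t) = e^(−0.955×2.801) = 0.06893.
D = 12.76 × (0.5446 − 0.06893) + 2.71 × 0.06893 = 6.070 + 0.1868 = 6.257 mg/L.
DO = C_s − D = 11.0 − 6.257 = 4.743 mg/L.

DO ≈ 4.74 mg/L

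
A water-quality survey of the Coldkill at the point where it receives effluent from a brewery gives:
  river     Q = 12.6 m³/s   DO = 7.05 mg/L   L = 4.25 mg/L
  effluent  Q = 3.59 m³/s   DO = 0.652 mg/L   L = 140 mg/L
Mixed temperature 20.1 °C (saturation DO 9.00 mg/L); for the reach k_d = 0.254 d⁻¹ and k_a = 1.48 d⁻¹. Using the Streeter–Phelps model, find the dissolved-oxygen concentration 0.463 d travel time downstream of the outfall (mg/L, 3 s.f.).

DO ≈ 4.56 mg/L

Mixed DO = (12.6×7.05 + 3.59×0.652)/(12.6+3.59) = 91.17/16.19 = 5.631 mg/L.
Mixed L₀ = (12.6×4.25 + 3.59×140)/(16.19) = 556.1/16.19 = 34.35 mg/L.
Initial deficit D₀ = C_s − DO₀ = 9.00 − 5.631 = 3.369 mg/L.
D(0.463) = [0.254×34.35/(1.48−0.254)](e^(−0.254×0.463) − e^(−1.48×0.463)) + 3.369 e^(−1.48×0.463)
= 7.117 × (0.8890 − 0.5040) + 3.369 × 0.5040 = 4.438 mg/L.
DO = 9.00 − 4.438 = 4.562 mg/L.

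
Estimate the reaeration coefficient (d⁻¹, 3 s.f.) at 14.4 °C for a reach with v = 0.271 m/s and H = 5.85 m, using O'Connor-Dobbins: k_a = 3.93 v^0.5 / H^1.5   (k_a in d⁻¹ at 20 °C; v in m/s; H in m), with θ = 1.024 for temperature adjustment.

k_a(20) = 3.93 × 0.271^0.5 / 5.85^1.5 = 3.93 × 0.5206 / 14.15 = 0.1446 d⁻¹.
k_a(14.4) = 0.1446 × 1.024^(14.4−20) = 0.1446 × 0.8756 = 0.1266 d⁻¹.

k_a ≈ 0.127 d⁻¹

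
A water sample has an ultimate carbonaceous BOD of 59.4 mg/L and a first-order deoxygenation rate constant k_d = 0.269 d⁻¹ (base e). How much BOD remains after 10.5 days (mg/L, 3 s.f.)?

L ≈ 3.52 mg/L

L_t = L₀ e^(−k_d t) = 59.4 × e^(−0.269×10.5) = 59.4 × 0.05934 = 3.525 mg/L.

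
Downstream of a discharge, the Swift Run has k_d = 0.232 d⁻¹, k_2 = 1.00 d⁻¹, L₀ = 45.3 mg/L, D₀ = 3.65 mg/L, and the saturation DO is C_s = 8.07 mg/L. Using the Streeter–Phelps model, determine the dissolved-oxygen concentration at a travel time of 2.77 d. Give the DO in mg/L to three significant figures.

k_d L₀/(k_2−k_d) = 0.232×45.3/(1.00−0.232) = 10.51/0.7680 = 13.68 mg/L.
e^(−k_d t) = e^(−0.232×2.770) = 0.5259; e^(−k_2 t) = e^(−1.00×2.770) = 0.06266.
D = 13.68 × (0.5259 − 0.06266) + 3.65 × 0.06266 = 6.339 + 0.2287 = 6.568 mg/L.
DO = C_s − D = 8.07 − 6.568 = 1.502 mg/L.

DO ≈ 1.50 mg/L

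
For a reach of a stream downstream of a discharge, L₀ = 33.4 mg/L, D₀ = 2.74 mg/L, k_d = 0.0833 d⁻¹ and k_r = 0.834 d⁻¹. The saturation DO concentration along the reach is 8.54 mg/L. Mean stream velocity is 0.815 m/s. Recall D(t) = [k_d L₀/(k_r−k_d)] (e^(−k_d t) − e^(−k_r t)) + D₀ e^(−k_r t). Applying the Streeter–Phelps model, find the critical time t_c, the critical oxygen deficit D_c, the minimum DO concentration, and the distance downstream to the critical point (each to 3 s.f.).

With k_r/k_d = 10.01 and 1 − D₀(k_r−k_d)/(k_d L₀) = 0.2607,
t_c = ln(10.01 × 0.2607) / (0.834 − 0.0833) = ln(2.610) / 0.7507 = 0.9594/0.7507 = 1.278 d.
L(t_c) = L₀ e^(−k_d t_c) = 33.4 × 0.8990 = 30.03 mg/L, and at the critical point k_r D_c = k_d L, so D_c = (0.0833/0.834) × 30.03 = 2.999 mg/L.
Minimum DO = C_s − D_c = 8.54 − 2.999 = 5.541 mg/L.
x_c = v t_c = 0.815 m/s × 1.278 d × 86400 s/d = 89990 m ≈ 90.0 km.

t_c ≈ 1.28 d; D_c ≈ 3.00 mg/L; min DO ≈ 5.54 mg/L; x_c ≈ 90.0 km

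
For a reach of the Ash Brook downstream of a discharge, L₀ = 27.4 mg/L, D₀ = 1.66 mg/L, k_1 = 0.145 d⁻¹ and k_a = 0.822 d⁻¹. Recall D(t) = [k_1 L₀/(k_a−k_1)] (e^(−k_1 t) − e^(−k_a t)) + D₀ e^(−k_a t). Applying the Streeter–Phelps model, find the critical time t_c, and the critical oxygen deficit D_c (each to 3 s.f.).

With k_a/k_1 = 5.669 and 1 − D₀(k_a−k_1)/(k_1 L₀) = 0.7171,
t_c = ln(5.669 × 0.7171) / (0.822 − 0.145) = ln(4.065) / 0.6770 = 1.403/0.6770 = 2.072 d.
L(t_c) = L₀ e^(−k_1 t_c) = 27.4 × 0.7405 = 20.29 mg/L, and at the critical point k_a D_c = k_1 L, so D_c = (0.145/0.822) × 20.29 = 3.579 mg/L.

t_c ≈ 2.07 d; D_c ≈ 3.58 mg/L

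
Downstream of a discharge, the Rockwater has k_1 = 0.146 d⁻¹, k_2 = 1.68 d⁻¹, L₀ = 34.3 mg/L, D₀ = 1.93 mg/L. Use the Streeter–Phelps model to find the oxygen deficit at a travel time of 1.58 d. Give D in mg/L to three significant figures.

k_1 L₀/(k_2−k_1) = 0.146×34.3/(1.68−0.146) = 5.008/1.534 = 3.265 mg/L.
e^(−k_1 t) = e^(−0.146×1.580) = 0.7940; e^(−k_2 t) = e^(−1.68×1.580) = 0.07034.
D = 3.265 × (0.7940 − 0.07034) + 1.93 × 0.07034 = 2.362 + 0.1358 = 2.498 mg/L.

D ≈ 2.50 mg/L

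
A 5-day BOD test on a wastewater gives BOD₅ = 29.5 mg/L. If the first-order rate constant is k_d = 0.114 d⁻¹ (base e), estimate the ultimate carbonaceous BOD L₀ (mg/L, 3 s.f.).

L₀ ≈ 67.9 mg/L

BOD₅ = L₀(1 − e^(−5k_d)) ⇒ L₀ = BOD₅ / (1 − e^(−5×0.114))
= 29.5 / (1 − 0.5655) = 29.5 / 0.4345 = 67.90 mg/L.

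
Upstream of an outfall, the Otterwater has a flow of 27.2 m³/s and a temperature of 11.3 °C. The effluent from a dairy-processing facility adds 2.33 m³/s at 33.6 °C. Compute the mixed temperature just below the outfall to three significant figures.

Flow-weighted mixing: C = (Q_r C_r + Q_w C_w)/(Q_r + Q_w)
= (27.2×11.3 + 2.33×33.6)/(27.2 + 2.33) = 385.6/29.53 = 13.06 °C.

13.1 °C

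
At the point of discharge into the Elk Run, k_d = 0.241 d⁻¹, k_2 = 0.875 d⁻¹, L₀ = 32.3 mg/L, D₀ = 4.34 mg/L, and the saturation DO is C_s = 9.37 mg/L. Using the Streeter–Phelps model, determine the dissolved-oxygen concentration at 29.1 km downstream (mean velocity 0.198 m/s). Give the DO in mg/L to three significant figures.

Travel time t = x/v = 29.1 km / (0.198 m/s) = 29100 m / 0.198 m/s = 147000 s = 1.701 d.
k_d L₀/(k_2−k_d) = 0.241×32.3/(0.875−0.241) = 7.784/0.6340 = 12.28 mg/L.
e^(−k_d t) = e^(−0.241×1.701) = 0.6637; e^(−k_2 t) = e^(−0.875×1.701) = 0.2257.
D = 12.28 × (0.6637 − 0.2257) + 4.34 × 0.2257 = 5.377 + 0.9797 = 6.357 mg/L.
DO = C_s − D = 9.37 − 6.357 = 3.013 mg/L.

DO ≈ 3.01 mg/L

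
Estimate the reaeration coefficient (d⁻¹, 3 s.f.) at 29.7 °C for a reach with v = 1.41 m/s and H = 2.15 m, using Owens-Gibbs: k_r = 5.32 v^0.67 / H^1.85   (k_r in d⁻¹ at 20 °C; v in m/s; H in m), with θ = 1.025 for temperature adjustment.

k_r(20) = 5.32 × 1.41^0.67 / 2.15^1.85 = 5.32 × 1.259 / 4.121 = 1.625 d⁻¹.
k_r(29.7) = 1.625 × 1.025^(29.7−20) = 1.625 × 1.271 = 2.065 d⁻¹.

k_r ≈ 2.06 d⁻¹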